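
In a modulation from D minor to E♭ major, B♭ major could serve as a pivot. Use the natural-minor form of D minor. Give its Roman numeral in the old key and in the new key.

The scale of D minor (natural minor) is D E F G A B♭ C; B♭ is degree 6, and the triad built there (B♭-D-F) is major, so it is VI.
The scale of E♭ major is E♭ F G A♭ B♭ C D; B♭ is degree 5, and the triad built there (B♭-D-F) is major, so it is V.

VI in D minor; V in E♭ major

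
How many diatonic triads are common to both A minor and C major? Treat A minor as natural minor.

Diatonic triads of A minor (natural minor): A minor (i), B diminished (ii°), C major (III), D minor (iv), E minor (v), F major (VI), G major (VII).
Diatonic triads of C major: C major (I), D minor (ii), E minor (iii), F major (IV), G major (V), A minor (vi), B diminished (vii°).
Matching root and quality in both lists: A minor, B diminished, C major, D minor, E minor, F major, G major.
That gives 7 common triads.

7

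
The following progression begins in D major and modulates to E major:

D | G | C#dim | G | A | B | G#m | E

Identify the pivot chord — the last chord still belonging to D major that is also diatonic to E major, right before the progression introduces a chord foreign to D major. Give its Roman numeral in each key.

Chords diatonic to D major: D, Em, F#m, G, A, Bm, C#dim.
Reading the progression, the first chord not in that set is B, so the modulation leaves D major there.
The chord immediately before B is A, which is diatonic to both keys: V in D major and IV in E major.

A — V in D major, IV in E major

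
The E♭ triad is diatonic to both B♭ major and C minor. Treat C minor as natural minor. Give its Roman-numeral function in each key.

IV in B♭ major; III in C minor

The scale of B♭ major is B♭ C D E♭ F G A; E♭ is degree 4, and the triad built there (E♭-G-B♭) is major, so it is IV.
The scale of C minor (natural minor) is C D E♭ F G A♭ B♭; E♭ is degree 3, and the triad built there (E♭-G-B♭) is major, so it is III.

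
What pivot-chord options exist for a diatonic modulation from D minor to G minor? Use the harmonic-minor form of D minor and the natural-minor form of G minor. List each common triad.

Dm, Gm, Bb

Triads in D minor (harmonic minor): D minor (i), E diminished (ii°), F augmented (III+), G minor (iv), A major (V), Bb major (VI), C# diminished (vii°).
Triads in G minor (natural minor): G minor (i), A diminished (ii°), Bb major (III), C minor (iv), D minor (v), Eb major (VI), F major (VII).
Shared triads with their functions: D minor (i in D minor, v in G minor); G minor (iv in D minor, i in G minor); Bb major (VI in D minor, III in G minor).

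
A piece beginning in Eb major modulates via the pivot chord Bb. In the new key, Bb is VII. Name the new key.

The numeral VII denotes a major triad on scale degree 7. With Bb on degree 7, the tonic of the new key is C.
Degree 7 carries a major triad in natural-minor keys, so the destination is C minor.
Check: the diatonic triads of C minor (natural minor) are Cm (i), Ddim (ii°), Eb (III), Fm (iv), Gm (v), Ab (VI), Bb (VII) — Bb is indeed VII.

C minor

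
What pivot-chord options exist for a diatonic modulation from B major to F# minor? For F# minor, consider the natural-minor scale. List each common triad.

Triads in B major: B (I), C#m (ii), D#m (iii), E (IV), F# (V), G#m (vi), A#dim (vii°).
Triads in F# minor (natural minor): F#m (i), G#dim (ii°), A (III), Bm (iv), C#m (v), D (VI), E (VII).
Shared triads with their functions: C#m (ii in B major, v in F# minor); E (IV in B major, VII in F# minor).

C#m, E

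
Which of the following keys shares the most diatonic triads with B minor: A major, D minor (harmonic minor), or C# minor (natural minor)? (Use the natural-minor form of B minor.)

Triads of B minor (natural minor): B minor (i), C# diminished (ii°), D major (III), E minor (iv), F# minor (v), G major (VI), A major (VII).
A major shares 4: Bm, D, F#m, A.
D minor (harmonic minor) shares 2: C#dim, A.
C# minor (natural minor) shares 2: F#m, A.
The most common triads (4) are shared with A major.

A major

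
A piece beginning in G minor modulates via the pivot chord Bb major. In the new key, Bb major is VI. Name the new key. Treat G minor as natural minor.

D minor

The numeral VI denotes a major triad on scale degree 6. With Bb on degree 6, the tonic of the new key is D.
Degree 6 carries a major triad in minor keys, so the destination is D minor.
Check: the diatonic triads of D minor (natural minor) are Dm (i), Edim (ii°), F (III), Gm (iv), Am (v), Bb (VI), C (VII) — Bb major is indeed VI.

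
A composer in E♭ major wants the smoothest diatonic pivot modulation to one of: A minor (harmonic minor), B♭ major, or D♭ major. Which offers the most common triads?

B♭ major

Triads of E♭ major: E♭ major (I), F minor (ii), G minor (iii), A♭ major (IV), B♭ major (V), C minor (vi), D diminished (vii°).
A minor (harmonic minor) shares 0: none.
B♭ major shares 4: E♭, Gm, B♭, Cm.
D♭ major shares 2: Fm, A♭.
The most common triads (4) are shared with B♭ major.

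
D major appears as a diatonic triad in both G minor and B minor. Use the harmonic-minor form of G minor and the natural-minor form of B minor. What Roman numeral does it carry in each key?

V in G minor; III in B minor

The scale of G minor (harmonic minor) is G A Bb C D Eb F#; D is degree 5, and the triad built there (D-F#-A) is major, so it is V.
The scale of B minor (natural minor) is B C# D E F# G A; D is degree 3, and the triad built there (D-F#-A) is major, so it is III.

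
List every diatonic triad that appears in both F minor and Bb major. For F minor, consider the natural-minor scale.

Cm, Eb

Triads in F minor (natural minor): Fm (i), Gdim (ii°), Ab (III), Bbm (iv), Cm (v), Db (VI), Eb (VII).
Triads in Bb major: Bb (I), Cm (ii), Dm (iii), Eb (IV), F (V), Gm (vi), Adim (vii°).
Shared triads with their functions: Cm (v in F minor, ii in Bb major); Eb (VII in F minor, IV in Bb major).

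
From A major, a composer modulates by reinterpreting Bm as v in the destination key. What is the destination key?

The numeral v denotes a minor triad on scale degree 5. With B on degree 5, the tonic of the new key is E.
Degree 5 carries a minor triad in natural-minor keys, so the destination is E minor.
Check: the diatonic triads of E minor (natural minor) are Em (i), F#dim (ii°), G (III), Am (iv), Bm (v), C (VI), D (VII) — Bm is indeed v.

E minor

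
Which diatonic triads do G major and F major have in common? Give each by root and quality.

Triads in G major: G major (I), A minor (ii), B minor (iii), C major (IV), D major (V), E minor (vi), F# diminished (vii°).
Triads in F major: F major (I), G minor (ii), A minor (iii), Bb major (IV), C major (V), D minor (vi), E diminished (vii°).
Shared triads with their functions: A minor (ii in G major, iii in F major); C major (IV in G major, V in F major).

Am, C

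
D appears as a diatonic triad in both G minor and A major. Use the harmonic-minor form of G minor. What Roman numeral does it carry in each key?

V in G minor; IV in A major

The scale of G minor (harmonic minor) is G A Bb C D Eb F#; D is degree 5, and the triad built there (D-F#-A) is major, so it is V.
The scale of A major is A B C# D E F# G#; D is degree 4, and the triad built there (D-F#-A) is major, so it is IV.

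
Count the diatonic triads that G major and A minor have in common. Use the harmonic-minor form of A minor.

Diatonic triads of G major: G (I), Am (ii), Bm (iii), C (IV), D (V), Em (vi), F#dim (vii°).
Diatonic triads of A minor (harmonic minor): Am (i), Bdim (ii°), Caug (III+), Dm (iv), E (V), F (VI), G#dim (vii°).
Matching root and quality in both lists: Am.
That gives 1 common triad.

1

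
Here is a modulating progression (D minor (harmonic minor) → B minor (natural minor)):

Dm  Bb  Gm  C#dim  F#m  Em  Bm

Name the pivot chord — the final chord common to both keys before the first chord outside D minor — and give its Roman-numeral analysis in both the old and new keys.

Chords diatonic to D minor: Dm, Edim, Faug, Gm, A, Bb, C#dim.
Reading the progression, the first chord not in that set is F#m, so the modulation leaves D minor there.
The chord immediately before F#m is C#dim, which is diatonic to both keys: vii° in D minor and ii° in B minor.

C#dim — vii° in D minor, ii° in B minor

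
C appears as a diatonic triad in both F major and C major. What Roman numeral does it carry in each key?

V in F major; I in C major

The scale of F major is F G A Bb C D E; C is degree 5, and the triad built there (C-E-G) is major, so it is V.
The scale of C major is C D E F G A B; C is degree 1, and the triad built there (C-E-G) is major, so it is I.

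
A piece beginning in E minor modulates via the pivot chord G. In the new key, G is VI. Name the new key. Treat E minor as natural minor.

The numeral VI denotes a major triad on scale degree 6. With G on degree 6, the tonic of the new key is B.
Degree 6 carries a major triad in minor keys, so the destination is B minor.
Check: the diatonic triads of B minor (natural minor) are Bm (i), C#dim (ii°), D (III), Em (iv), F#m (v), G (VI), A (VII) — G is indeed VI.

B minor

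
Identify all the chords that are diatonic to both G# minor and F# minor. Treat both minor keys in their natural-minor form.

Triads in G# minor (natural minor): G#m (i), A#dim (ii°), B (III), C#m (iv), D#m (v), E (VI), F# (VII).
Triads in F# minor (natural minor): F#m (i), G#dim (ii°), A (III), Bm (iv), C#m (v), D (VI), E (VII).
Shared triads with their functions: C#m (iv in G# minor, v in F# minor); E (VI in G# minor, VII in F# minor).

C#m, E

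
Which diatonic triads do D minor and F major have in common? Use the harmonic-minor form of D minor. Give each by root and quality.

Triads in D minor (harmonic minor): Dm (i), Edim (ii°), Faug (III+), Gm (iv), A (V), B♭ (VI), C♯dim (vii°).
Triads in F major: F (I), Gm (ii), Am (iii), B♭ (IV), C (V), Dm (vi), Edim (vii°).
Shared triads with their functions: Dm (i in D minor, vi in F major); Edim (ii° in D minor, vii° in F major); Gm (iv in D minor, ii in F major); B♭ (VI in D minor, IV in F major).

Dm, Edim, Gm, B♭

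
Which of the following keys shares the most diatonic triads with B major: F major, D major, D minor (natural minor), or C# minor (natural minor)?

Triads of B major: B (I), C#m (ii), D#m (iii), E (IV), F# (V), G#m (vi), A#dim (vii°).
F major shares 0: none.
D major shares 0: none.
D minor (natural minor) shares 0: none.
C# minor (natural minor) shares 4: B, C#m, E, G#m.
The most common triads (4) are shared with C# minor.

C# minor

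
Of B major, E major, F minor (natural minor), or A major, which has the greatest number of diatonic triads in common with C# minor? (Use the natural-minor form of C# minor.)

Triads of C# minor (natural minor): C#m (i), D#dim (ii°), E (III), F#m (iv), G#m (v), A (VI), B (VII).
B major shares 4: C#m, E, G#m, B.
E major shares 7: C#m, D#dim, E, F#m, G#m, A, B.
F minor (natural minor) shares 0: none.
A major shares 4: C#m, E, F#m, A.
The most common triads (7) are shared with E major.

E major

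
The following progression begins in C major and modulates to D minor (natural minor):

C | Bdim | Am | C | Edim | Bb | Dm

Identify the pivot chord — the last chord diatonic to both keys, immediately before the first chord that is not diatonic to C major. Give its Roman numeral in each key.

C — I in C major, VII in D minor

Chords diatonic to C major: C, Dm, Em, F, G, Am, Bdim.
Reading the progression, the first chord not in that set is Edim, so the modulation leaves C major there.
The chord immediately before Edim is C, which is diatonic to both keys: I in C major and VII in D minor.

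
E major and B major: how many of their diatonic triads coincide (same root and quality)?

Diatonic triads of E major: E (I), F#m (ii), G#m (iii), A (IV), B (V), C#m (vi), D#dim (vii°).
Diatonic triads of B major: B (I), C#m (ii), D#m (iii), E (IV), F# (V), G#m (vi), A#dim (vii°).
Matching root and quality in both lists: E, G#m, B, C#m.
That gives 4 common triads.

4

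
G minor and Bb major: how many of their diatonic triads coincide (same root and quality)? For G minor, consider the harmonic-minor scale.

Diatonic triads of G minor (harmonic minor): Gm (i), Adim (ii°), Bbaug (III+), Cm (iv), D (V), Eb (VI), F#dim (vii°).
Diatonic triads of Bb major: Bb (I), Cm (ii), Dm (iii), Eb (IV), F (V), Gm (vi), Adim (vii°).
Matching root and quality in both lists: Gm, Adim, Cm, Eb.
That gives 4 common triads.

4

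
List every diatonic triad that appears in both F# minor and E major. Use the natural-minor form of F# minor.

F#m, A, C#m, E

Triads in F# minor (natural minor): F#m (i), G#dim (ii°), A (III), Bm (iv), C#m (v), D (VI), E (VII).
Triads in E major: E (I), F#m (ii), G#m (iii), A (IV), B (V), C#m (vi), D#dim (vii°).
Shared triads with their functions: F#m (i in F# minor, ii in E major); A (III in F# minor, IV in E major); C#m (v in F# minor, vi in E major); E (VII in F# minor, I in E major).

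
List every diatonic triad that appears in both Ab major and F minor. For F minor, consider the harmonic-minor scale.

Bbm, Db, Fm, Gdim

Triads in Ab major: Ab (I), Bbm (ii), Cm (iii), Db (IV), Eb (V), Fm (vi), Gdim (vii°).
Triads in F minor (harmonic minor): Fm (i), Gdim (ii°), Abaug (III+), Bbm (iv), C (V), Db (VI), Edim (vii°).
Shared triads with their functions: Bbm (ii in Ab major, iv in F minor); Db (IV in Ab major, VI in F minor); Fm (vi in Ab major, i in F minor); Gdim (vii° in Ab major, ii° in F minor).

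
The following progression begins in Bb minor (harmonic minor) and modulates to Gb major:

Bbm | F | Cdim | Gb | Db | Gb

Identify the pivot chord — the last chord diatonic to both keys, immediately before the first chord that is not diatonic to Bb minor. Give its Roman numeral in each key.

Gb — VI in Bb minor, I in Gb major

Chords diatonic to Bb minor: Bbm, Cdim, Dbaug, Ebm, F, Gb, Adim.
Reading the progression, the first chord not in that set is Db, so the modulation leaves Bb minor there.
The chord immediately before Db is Gb, which is diatonic to both keys: VI in Bb minor and I in Gb major.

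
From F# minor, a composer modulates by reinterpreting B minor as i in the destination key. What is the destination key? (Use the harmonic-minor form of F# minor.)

B minor

The numeral i denotes a minor triad on scale degree 1. With B on degree 1, the tonic of the new key is B.
Degree 1 carries a minor triad in minor keys, so the destination is B minor.
Check: the diatonic triads of B minor (natural minor) are Bm (i), C#dim (ii°), D (III), Em (iv), F#m (v), G (VI), A (VII) — B minor is indeed i.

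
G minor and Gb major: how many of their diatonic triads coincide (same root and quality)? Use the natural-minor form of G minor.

Diatonic triads of G minor (natural minor): Gm (i), Adim (ii°), Bb (III), Cm (iv), Dm (v), Eb (VI), F (VII).
Diatonic triads of Gb major: Gb (I), Abm (ii), Bbm (iii), Cb (IV), Db (V), Ebm (vi), Fdim (vii°).
No triad has the same root and quality in both keys.

0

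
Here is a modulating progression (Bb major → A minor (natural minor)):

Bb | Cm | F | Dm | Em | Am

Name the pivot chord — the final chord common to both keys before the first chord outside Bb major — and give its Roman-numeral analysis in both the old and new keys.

Chords diatonic to Bb major: Bb, Cm, Dm, Eb, F, Gm, Adim.
Reading the progression, the first chord not in that set is Em, so the modulation leaves Bb major there.
The chord immediately before Em is Dm, which is diatonic to both keys: iii in Bb major and iv in A minor.

Dm — iii in Bb major, iv in A minor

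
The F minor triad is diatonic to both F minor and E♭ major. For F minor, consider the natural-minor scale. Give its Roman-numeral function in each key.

i in F minor; ii in E♭ major

The scale of F minor (natural minor) is F G A♭ B♭ C D♭ E♭; F is degree 1, and the triad built there (F-A♭-C) is minor, so it is i.
The scale of E♭ major is E♭ F G A♭ B♭ C D; F is degree 2, and the triad built there (F-A♭-C) is minor, so it is ii.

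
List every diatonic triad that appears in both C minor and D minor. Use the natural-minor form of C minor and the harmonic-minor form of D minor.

Gm, Bb

Triads in C minor (natural minor): Cm (i), Ddim (ii°), Eb (III), Fm (iv), Gm (v), Ab (VI), Bb (VII).
Triads in D minor (harmonic minor): Dm (i), Edim (ii°), Faug (III+), Gm (iv), A (V), Bb (VI), C#dim (vii°).
Shared triads with their functions: Gm (v in C minor, iv in D minor); Bb (VII in C minor, VI in D minor).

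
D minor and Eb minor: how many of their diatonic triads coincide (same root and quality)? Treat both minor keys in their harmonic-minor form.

Diatonic triads of D minor (harmonic minor): Dm (i), Edim (ii°), Faug (III+), Gm (iv), A (V), Bb (VI), C#dim (vii°).
Diatonic triads of Eb minor (harmonic minor): Ebm (i), Fdim (ii°), Gbaug (III+), Abm (iv), Bb (V), Cb (VI), Ddim (vii°).
Matching root and quality in both lists: Bb.
That gives 1 common triad.

1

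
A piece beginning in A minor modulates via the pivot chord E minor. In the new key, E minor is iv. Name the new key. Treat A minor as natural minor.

B minor

The numeral iv denotes a minor triad on scale degree 4. With E on degree 4, the tonic of the new key is B.
Degree 4 carries a minor triad in minor keys, so the destination is B minor.
Check: the diatonic triads of B minor (natural minor) are Bm (i), C#dim (ii°), D (III), Em (iv), F#m (v), G (VI), A (VII) — E minor is indeed iv.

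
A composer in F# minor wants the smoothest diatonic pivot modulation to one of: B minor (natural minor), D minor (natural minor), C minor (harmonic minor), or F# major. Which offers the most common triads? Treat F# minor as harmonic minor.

Triads of F# minor (harmonic minor): F# minor (i), G# diminished (ii°), A augmented (III+), B minor (iv), C# major (V), D major (VI), E# diminished (vii°).
B minor (natural minor) shares 3: F#m, Bm, D.
D minor (natural minor) shares 0: none.
C minor (harmonic minor) shares 0: none.
F# major shares 2: C#, E#dim.
The most common triads (3) are shared with B minor.

B minor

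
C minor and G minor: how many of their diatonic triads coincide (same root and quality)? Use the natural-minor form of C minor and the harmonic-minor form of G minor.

Diatonic triads of C minor (natural minor): Cm (i), Ddim (ii°), E♭ (III), Fm (iv), Gm (v), A♭ (VI), B♭ (VII).
Diatonic triads of G minor (harmonic minor): Gm (i), Adim (ii°), B♭aug (III+), Cm (iv), D (V), E♭ (VI), F♯dim (vii°).
Matching root and quality in both lists: Cm, E♭, Gm.
That gives 3 common triads.

3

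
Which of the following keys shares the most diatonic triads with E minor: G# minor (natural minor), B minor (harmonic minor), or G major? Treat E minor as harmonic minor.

Triads of E minor (harmonic minor): E minor (i), F# diminished (ii°), G augmented (III+), A minor (iv), B major (V), C major (VI), D# diminished (vii°).
G# minor (natural minor) shares 1: B.
B minor (harmonic minor) shares 1: Em.
G major shares 4: Em, F#dim, Am, C.
The most common triads (4) are shared with G major.

G major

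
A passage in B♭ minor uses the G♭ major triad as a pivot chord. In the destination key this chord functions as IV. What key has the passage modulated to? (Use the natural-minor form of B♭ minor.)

D♭ major

The numeral IV denotes a major triad on scale degree 4. With G♭ on degree 4, the tonic of the new key is D♭.
Degree 4 carries a major triad in major keys, so the destination is D♭ major.
Check: the diatonic triads of D♭ major are D♭ (I), E♭m (ii), Fm (iii), G♭ (IV), A♭ (V), B♭m (vi), Cdim (vii°) — G♭ major is indeed IV.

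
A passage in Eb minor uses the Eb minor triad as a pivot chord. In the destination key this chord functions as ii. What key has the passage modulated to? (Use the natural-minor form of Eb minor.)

Db major

The numeral ii denotes a minor triad on scale degree 2. With Eb on degree 2, the tonic of the new key is Db.
Degree 2 carries a minor triad in major keys, so the destination is Db major.
Check: the diatonic triads of Db major are Db (I), Ebm (ii), Fm (iii), Gb (IV), Ab (V), Bbm (vi), Cdim (vii°) — Eb minor is indeed ii.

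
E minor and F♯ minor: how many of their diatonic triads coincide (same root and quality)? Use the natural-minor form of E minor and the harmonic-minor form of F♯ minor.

Diatonic triads of E minor (natural minor): Em (i), F♯dim (ii°), G (III), Am (iv), Bm (v), C (VI), D (VII).
Diatonic triads of F♯ minor (harmonic minor): F♯m (i), G♯dim (ii°), Aaug (III+), Bm (iv), C♯ (V), D (VI), E♯dim (vii°).
Matching root and quality in both lists: Bm, D.
That gives 2 common triads.

2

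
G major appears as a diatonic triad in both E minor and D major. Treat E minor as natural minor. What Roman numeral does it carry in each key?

The scale of E minor (natural minor) is E F# G A B C D; G is degree 3, and the triad built there (G-B-D) is major, so it is III.
The scale of D major is D E F# G A B C#; G is degree 4, and the triad built there (G-B-D) is major, so it is IV.

III in E minor; IV in D major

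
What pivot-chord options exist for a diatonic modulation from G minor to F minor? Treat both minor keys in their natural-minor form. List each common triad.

Triads in G minor (natural minor): Gm (i), Adim (ii°), Bb (III), Cm (iv), Dm (v), Eb (VI), F (VII).
Triads in F minor (natural minor): Fm (i), Gdim (ii°), Ab (III), Bbm (iv), Cm (v), Db (VI), Eb (VII).
Shared triads with their functions: Cm (iv in G minor, v in F minor); Eb (VI in G minor, VII in F minor).

Cm, Eb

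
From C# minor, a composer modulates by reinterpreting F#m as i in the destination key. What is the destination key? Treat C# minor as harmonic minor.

The numeral i denotes a minor triad on scale degree 1. With F# on degree 1, the tonic of the new key is F#.
Degree 1 carries a minor triad in minor keys, so the destination is F# minor.
Check: the diatonic triads of F# minor (natural minor) are F#m (i), G#dim (ii°), A (III), Bm (iv), C#m (v), D (VI), E (VII) — F#m is indeed i.

F# minor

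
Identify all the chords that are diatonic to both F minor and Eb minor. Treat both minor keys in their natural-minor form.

Triads in F minor (natural minor): Fm (i), Gdim (ii°), Ab (III), Bbm (iv), Cm (v), Db (VI), Eb (VII).
Triads in Eb minor (natural minor): Ebm (i), Fdim (ii°), Gb (III), Abm (iv), Bbm (v), Cb (VI), Db (VII).
Shared triads with their functions: Bbm (iv in F minor, v in Eb minor); Db (VI in F minor, VII in Eb minor).

Bbm, Db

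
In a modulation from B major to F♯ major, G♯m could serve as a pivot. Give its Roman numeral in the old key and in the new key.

The scale of B major is B C♯ D♯ E F♯ G♯ A♯; G♯ is degree 6, and the triad built there (G♯-B-D♯) is minor, so it is vi.
The scale of F♯ major is F♯ G♯ A♯ B C♯ D♯ E♯; G♯ is degree 2, and the triad built there (G♯-B-D♯) is minor, so it is ii.

vi in B major; ii in F♯ major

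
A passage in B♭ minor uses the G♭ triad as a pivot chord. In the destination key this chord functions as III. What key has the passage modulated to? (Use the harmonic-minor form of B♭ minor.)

The numeral III denotes a major triad on scale degree 3. With G♭ on degree 3, the tonic of the new key is E♭.
Degree 3 carries a major triad in natural-minor keys, so the destination is E♭ minor.
Check: the diatonic triads of E♭ minor (natural minor) are E♭m (i), Fdim (ii°), G♭ (III), A♭m (iv), B♭m (v), C♭ (VI), D♭ (VII) — G♭ is indeed III.

E♭ minor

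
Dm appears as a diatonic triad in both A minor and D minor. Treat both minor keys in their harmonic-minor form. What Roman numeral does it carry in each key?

The scale of A minor (harmonic minor) is A B C D E F G#; D is degree 4, and the triad built there (D-F-A) is minor, so it is iv.
The scale of D minor (harmonic minor) is D E F G A Bb C#; D is degree 1, and the triad built there (D-F-A) is minor, so it is i.

iv in A minor; i in D minor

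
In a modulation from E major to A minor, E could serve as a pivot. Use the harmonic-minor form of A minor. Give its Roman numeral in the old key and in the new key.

The scale of E major is E F# G# A B C# D#; E is degree 1, and the triad built there (E-G#-B) is major, so it is I.
The scale of A minor (harmonic minor) is A B C D E F G#; E is degree 5, and the triad built there (E-G#-B) is major, so it is V.

I in E major; V in A minor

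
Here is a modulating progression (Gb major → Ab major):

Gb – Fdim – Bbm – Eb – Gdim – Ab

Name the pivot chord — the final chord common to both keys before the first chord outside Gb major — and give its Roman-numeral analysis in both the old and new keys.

Bbm — iii in Gb major, ii in Ab major

Chords diatonic to Gb major: Gb, Abm, Bbm, Cb, Db, Ebm, Fdim.
Reading the progression, the first chord not in that set is Eb, so the modulation leaves Gb major there.
The chord immediately before Eb is Bbm, which is diatonic to both keys: iii in Gb major and ii in Ab major.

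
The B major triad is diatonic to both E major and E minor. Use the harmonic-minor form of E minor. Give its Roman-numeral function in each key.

V in E major; V in E minor

The scale of E major is E F♯ G♯ A B C♯ D♯; B is degree 5, and the triad built there (B-D♯-F♯) is major, so it is V.
The scale of E minor (harmonic minor) is E F♯ G A B C D♯; B is degree 5, and the triad built there (B-D♯-F♯) is major, so it is V.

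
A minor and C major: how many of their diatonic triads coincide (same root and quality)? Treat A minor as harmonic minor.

Diatonic triads of A minor (harmonic minor): A minor (i), B diminished (ii°), C augmented (III+), D minor (iv), E major (V), F major (VI), G♯ diminished (vii°).
Diatonic triads of C major: C major (I), D minor (ii), E minor (iii), F major (IV), G major (V), A minor (vi), B diminished (vii°).
Matching root and quality in both lists: A minor, B diminished, D minor, F major.
That gives 4 common triads.

4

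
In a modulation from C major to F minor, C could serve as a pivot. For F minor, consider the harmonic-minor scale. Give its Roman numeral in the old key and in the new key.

The scale of C major is C D E F G A B; C is degree 1, and the triad built there (C-E-G) is major, so it is I.
The scale of F minor (harmonic minor) is F G Ab Bb C Db E; C is degree 5, and the triad built there (C-E-G) is major, so it is V.

I in C major; V in F minor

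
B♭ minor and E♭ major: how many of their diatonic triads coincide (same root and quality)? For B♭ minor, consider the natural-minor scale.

Diatonic triads of B♭ minor (natural minor): B♭m (i), Cdim (ii°), D♭ (III), E♭m (iv), Fm (v), G♭ (VI), A♭ (VII).
Diatonic triads of E♭ major: E♭ (I), Fm (ii), Gm (iii), A♭ (IV), B♭ (V), Cm (vi), Ddim (vii°).
Matching root and quality in both lists: Fm, A♭.
That gives 2 common triads.

2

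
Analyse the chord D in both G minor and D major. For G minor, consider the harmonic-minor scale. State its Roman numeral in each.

V in G minor; I in D major

The scale of G minor (harmonic minor) is G A B♭ C D E♭ F♯; D is degree 5, and the triad built there (D-F♯-A) is major, so it is V.
The scale of D major is D E F♯ G A B C♯; D is degree 1, and the triad built there (D-F♯-A) is major, so it is I.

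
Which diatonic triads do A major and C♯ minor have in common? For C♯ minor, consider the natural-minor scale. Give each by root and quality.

Triads in A major: A major (I), B minor (ii), C♯ minor (iii), D major (IV), E major (V), F♯ minor (vi), G♯ diminished (vii°).
Triads in C♯ minor (natural minor): C♯ minor (i), D♯ diminished (ii°), E major (III), F♯ minor (iv), G♯ minor (v), A major (VI), B major (VII).
Shared triads with their functions: A major (I in A major, VI in C♯ minor); C♯ minor (iii in A major, i in C♯ minor); E major (V in A major, III in C♯ minor); F♯ minor (vi in A major, iv in C♯ minor).

A, C♯m, E, F♯m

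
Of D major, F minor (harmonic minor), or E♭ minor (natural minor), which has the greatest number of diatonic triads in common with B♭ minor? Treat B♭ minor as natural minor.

Triads of B♭ minor (natural minor): B♭ minor (i), C diminished (ii°), D♭ major (III), E♭ minor (iv), F minor (v), G♭ major (VI), A♭ major (VII).
D major shares 0: none.
F minor (harmonic minor) shares 3: B♭m, D♭, Fm.
E♭ minor (natural minor) shares 4: B♭m, D♭, E♭m, G♭.
The most common triads (4) are shared with E♭ minor.

E♭ minor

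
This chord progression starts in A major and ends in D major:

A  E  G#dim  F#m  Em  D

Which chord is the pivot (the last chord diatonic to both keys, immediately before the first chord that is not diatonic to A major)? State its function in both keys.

F#m — vi in A major, iii in D major

Chords diatonic to A major: A, Bm, C#m, D, E, F#m, G#dim.
Reading the progression, the first chord not in that set is Em, so the modulation leaves A major there.
The chord immediately before Em is F#m, which is diatonic to both keys: vi in A major and iii in D major.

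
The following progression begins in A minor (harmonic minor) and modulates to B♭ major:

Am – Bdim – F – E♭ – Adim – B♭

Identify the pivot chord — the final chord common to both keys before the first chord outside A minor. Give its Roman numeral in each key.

F — VI in A minor, V in B♭ major

Chords diatonic to A minor: Am, Bdim, Caug, Dm, E, F, G♯dim.
Reading the progression, the first chord not in that set is E♭, so the modulation leaves A minor there.
The chord immediately before E♭ is F, which is diatonic to both keys: VI in A minor and V in B♭ major.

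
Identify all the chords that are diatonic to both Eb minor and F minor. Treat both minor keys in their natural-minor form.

Bbm, Db

Triads in Eb minor (natural minor): Ebm (i), Fdim (ii°), Gb (III), Abm (iv), Bbm (v), Cb (VI), Db (VII).
Triads in F minor (natural minor): Fm (i), Gdim (ii°), Ab (III), Bbm (iv), Cm (v), Db (VI), Eb (VII).
Shared triads with their functions: Bbm (v in Eb minor, iv in F minor); Db (VII in Eb minor, VI in F minor).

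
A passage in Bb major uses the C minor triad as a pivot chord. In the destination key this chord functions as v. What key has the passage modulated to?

The numeral v denotes a minor triad on scale degree 5. With C on degree 5, the tonic of the new key is F.
Degree 5 carries a minor triad in natural-minor keys, so the destination is F minor.
Check: the diatonic triads of F minor (natural minor) are Fm (i), Gdim (ii°), Ab (III), Bbm (iv), Cm (v), Db (VI), Eb (VII) — C minor is indeed v.

F minor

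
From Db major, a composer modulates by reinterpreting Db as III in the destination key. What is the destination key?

The numeral III denotes a major triad on scale degree 3. With Db on degree 3, the tonic of the new key is Bb.
Degree 3 carries a major triad in natural-minor keys, so the destination is Bb minor.
Check: the diatonic triads of Bb minor (natural minor) are Bbm (i), Cdim (ii°), Db (III), Ebm (iv), Fm (v), Gb (VI), Ab (VII) — Db is indeed III.

Bb minor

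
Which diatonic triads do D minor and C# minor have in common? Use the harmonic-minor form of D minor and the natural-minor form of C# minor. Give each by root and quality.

A

Triads in D minor (harmonic minor): D minor (i), E diminished (ii°), F augmented (III+), G minor (iv), A major (V), Bb major (VI), C# diminished (vii°).
Triads in C# minor (natural minor): C# minor (i), D# diminished (ii°), E major (III), F# minor (iv), G# minor (v), A major (VI), B major (VII).
Shared triads with their functions: A major (V in D minor, VI in C# minor).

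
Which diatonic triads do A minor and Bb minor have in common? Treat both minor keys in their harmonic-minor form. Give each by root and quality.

F

Triads in A minor (harmonic minor): A minor (i), B diminished (ii°), C augmented (III+), D minor (iv), E major (V), F major (VI), G# diminished (vii°).
Triads in Bb minor (harmonic minor): Bb minor (i), C diminished (ii°), Db augmented (III+), Eb minor (iv), F major (V), Gb major (VI), A diminished (vii°).
Shared triads with their functions: F major (VI in A minor, V in Bb minor).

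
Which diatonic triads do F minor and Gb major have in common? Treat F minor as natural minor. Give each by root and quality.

Bbm, Db

Triads in F minor (natural minor): F minor (i), G diminished (ii°), Ab major (III), Bb minor (iv), C minor (v), Db major (VI), Eb major (VII).
Triads in Gb major: Gb major (I), Ab minor (ii), Bb minor (iii), Cb major (IV), Db major (V), Eb minor (vi), F diminished (vii°).
Shared triads with their functions: Bb minor (iv in F minor, iii in Gb major); Db major (VI in F minor, V in Gb major).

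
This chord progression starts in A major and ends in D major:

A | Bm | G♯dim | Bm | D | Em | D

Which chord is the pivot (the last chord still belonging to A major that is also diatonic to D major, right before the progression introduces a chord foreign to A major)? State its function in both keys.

D — IV in A major, I in D major

Chords diatonic to A major: A, Bm, C♯m, D, E, F♯m, G♯dim.
Reading the progression, the first chord not in that set is Em, so the modulation leaves A major there.
The chord immediately before Em is D, which is diatonic to both keys: IV in A major and I in D major.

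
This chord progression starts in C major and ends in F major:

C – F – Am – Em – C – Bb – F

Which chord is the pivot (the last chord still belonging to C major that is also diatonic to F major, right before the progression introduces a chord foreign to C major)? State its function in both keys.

C — I in C major, V in F major

Chords diatonic to C major: C, Dm, Em, F, G, Am, Bdim.
Reading the progression, the first chord not in that set is Bb, so the modulation leaves C major there.
The chord immediately before Bb is C, which is diatonic to both keys: I in C major and V in F major.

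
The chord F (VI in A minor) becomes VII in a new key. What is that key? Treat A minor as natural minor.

G minor

The numeral VII denotes a major triad on scale degree 7. With F on degree 7, the tonic of the new key is G.
Degree 7 carries a major triad in natural-minor keys, so the destination is G minor.
Check: the diatonic triads of G minor (natural minor) are Gm (i), Adim (ii°), B♭ (III), Cm (iv), Dm (v), E♭ (VI), F (VII) — F is indeed VII.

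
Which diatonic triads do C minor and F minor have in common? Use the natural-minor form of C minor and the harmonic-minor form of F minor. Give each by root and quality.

Triads in C minor (natural minor): Cm (i), Ddim (ii°), Eb (III), Fm (iv), Gm (v), Ab (VI), Bb (VII).
Triads in F minor (harmonic minor): Fm (i), Gdim (ii°), Abaug (III+), Bbm (iv), C (V), Db (VI), Edim (vii°).
Shared triads with their functions: Fm (iv in C minor, i in F minor).

Fm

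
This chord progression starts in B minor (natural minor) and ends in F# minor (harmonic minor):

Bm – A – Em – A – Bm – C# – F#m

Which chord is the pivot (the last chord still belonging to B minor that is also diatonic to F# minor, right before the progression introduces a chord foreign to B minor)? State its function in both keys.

Bm — i in B minor, iv in F# minor

Chords diatonic to B minor: Bm, C#dim, D, Em, F#m, G, A.
Reading the progression, the first chord not in that set is C#, so the modulation leaves B minor there.
The chord immediately before C# is Bm, which is diatonic to both keys: i in B minor and iv in F# minor.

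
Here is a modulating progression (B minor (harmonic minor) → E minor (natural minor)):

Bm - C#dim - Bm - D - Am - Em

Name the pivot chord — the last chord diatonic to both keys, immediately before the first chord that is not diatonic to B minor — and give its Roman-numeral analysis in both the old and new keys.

Bm — i in B minor, v in E minor

Chords diatonic to B minor: Bm, C#dim, Daug, Em, F#, G, A#dim.
Reading the progression, the first chord not in that set is D, so the modulation leaves B minor there.
The chord immediately before D is Bm, which is diatonic to both keys: i in B minor and v in E minor.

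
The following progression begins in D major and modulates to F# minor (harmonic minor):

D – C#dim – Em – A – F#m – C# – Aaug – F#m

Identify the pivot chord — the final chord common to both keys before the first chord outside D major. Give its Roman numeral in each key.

Chords diatonic to D major: D, Em, F#m, G, A, Bm, C#dim.
Reading the progression, the first chord not in that set is C#, so the modulation leaves D major there.
The chord immediately before C# is F#m, which is diatonic to both keys: iii in D major and i in F# minor.

F#m — iii in D major, i in F# minor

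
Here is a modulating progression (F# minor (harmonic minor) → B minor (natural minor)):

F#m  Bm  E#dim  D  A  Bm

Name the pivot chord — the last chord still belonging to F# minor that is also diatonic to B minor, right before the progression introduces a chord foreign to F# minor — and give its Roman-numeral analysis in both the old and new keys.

Chords diatonic to F# minor: F#m, G#dim, Aaug, Bm, C#, D, E#dim.
Reading the progression, the first chord not in that set is A, so the modulation leaves F# minor there.
The chord immediately before A is D, which is diatonic to both keys: VI in F# minor and III in B minor.

D — VI in F# minor, III in B minor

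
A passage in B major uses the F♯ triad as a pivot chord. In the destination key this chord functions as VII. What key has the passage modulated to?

G♯ minor

The numeral VII denotes a major triad on scale degree 7. With F♯ on degree 7, the tonic of the new key is G♯.
Degree 7 carries a major triad in natural-minor keys, so the destination is G♯ minor.
Check: the diatonic triads of G♯ minor (natural minor) are G♯m (i), A♯dim (ii°), B (III), C♯m (iv), D♯m (v), E (VI), F♯ (VII) — F♯ is indeed VII.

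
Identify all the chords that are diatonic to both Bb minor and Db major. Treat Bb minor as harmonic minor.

Bbm, Cdim, Ebm, Gb

Triads in Bb minor (harmonic minor): Bbm (i), Cdim (ii°), Dbaug (III+), Ebm (iv), F (V), Gb (VI), Adim (vii°).
Triads in Db major: Db (I), Ebm (ii), Fm (iii), Gb (IV), Ab (V), Bbm (vi), Cdim (vii°).
Shared triads with their functions: Bbm (i in Bb minor, vi in Db major); Cdim (ii° in Bb minor, vii° in Db major); Ebm (iv in Bb minor, ii in Db major); Gb (VI in Bb minor, IV in Db major).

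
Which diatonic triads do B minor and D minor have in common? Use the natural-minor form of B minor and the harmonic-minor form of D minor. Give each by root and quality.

Triads in B minor (natural minor): Bm (i), C#dim (ii°), D (III), Em (iv), F#m (v), G (VI), A (VII).
Triads in D minor (harmonic minor): Dm (i), Edim (ii°), Faug (III+), Gm (iv), A (V), Bb (VI), C#dim (vii°).
Shared triads with their functions: C#dim (ii° in B minor, vii° in D minor); A (VII in B minor, V in D minor).

C#dim, A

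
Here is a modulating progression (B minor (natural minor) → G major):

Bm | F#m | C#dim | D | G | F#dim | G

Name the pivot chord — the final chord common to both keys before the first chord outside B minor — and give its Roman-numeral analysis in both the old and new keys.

Chords diatonic to B minor: Bm, C#dim, D, Em, F#m, G, A.
Reading the progression, the first chord not in that set is F#dim, so the modulation leaves B minor there.
The chord immediately before F#dim is G, which is diatonic to both keys: VI in B minor and I in G major.

G — VI in B minor, I in G major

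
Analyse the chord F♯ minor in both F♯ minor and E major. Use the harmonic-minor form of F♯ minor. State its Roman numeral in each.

The scale of F♯ minor (harmonic minor) is F♯ G♯ A B C♯ D E♯; F♯ is degree 1, and the triad built there (F♯-A-C♯) is minor, so it is i.
The scale of E major is E F♯ G♯ A B C♯ D♯; F♯ is degree 2, and the triad built there (F♯-A-C♯) is minor, so it is ii.

i in F♯ minor; ii in E major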